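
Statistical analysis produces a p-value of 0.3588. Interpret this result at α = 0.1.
Since p = 0.3588 > α = 0.1, fail to reject H₀.
There is insufficient evidence to reject the null hypothesis; the result is not statistically significant at the 0.1 level.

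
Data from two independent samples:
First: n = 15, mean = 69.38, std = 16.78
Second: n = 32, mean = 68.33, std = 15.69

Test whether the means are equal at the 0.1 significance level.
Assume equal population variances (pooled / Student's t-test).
Student's two-sample t-test (equal variances):
H₀: μ₁ = μ₂
H₁: μ₁ ≠ μ₂
df = n₁ + n₂ - 2 = 45
Pooled variance s_p² = [(n₁-1)s₁² + (n₂-1)s₂²] / (n₁ + n₂ - 2) = [(14)(16.78²) + (31)(15.69²)] / 45 = 257.1870
SE = √(s_p²(1/n₁ + 1/n₂)) = √(257.1870 × (1/15 + 1/32)) = 5.0183
t = (x̄₁ - x̄₂) / SE = (69.38 - 68.33) / 5.0183 = 1.05 / 5.0183 = 0.209
p-value = 0.8352

Since p-value > α = 0.1, we fail to reject H₀.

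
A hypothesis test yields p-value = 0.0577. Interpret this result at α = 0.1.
Since p = 0.0577 < α = 0.1, reject H₀.
There is sufficient evidence to reject the null hypothesis; the result is statistically significant at the 0.1 level.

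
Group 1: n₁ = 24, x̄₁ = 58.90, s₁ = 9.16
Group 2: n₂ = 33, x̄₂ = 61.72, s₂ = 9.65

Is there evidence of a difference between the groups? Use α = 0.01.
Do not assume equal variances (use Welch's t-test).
Welch's two-sample t-test:
H₀: μ₁ = μ₂
H₁: μ₁ ≠ μ₂
s₁²/n₁ = 9.16²/24 = 3.4961,  s₂²/n₂ = 9.65²/33 = 2.8219
SE = √(s₁²/n₁ + s₂²/n₂) = √(3.4961 + 2.8219) = 2.5136
df (Welch-Satterthwaite) = (s₁²/n₁ + s₂²/n₂)² / [(s₁²/n₁)²/(n₁-1) + (s₂²/n₂)²/(n₂-1)] ≈ 51.16
t = (x̄₁ - x̄₂) / SE = (58.90 - 61.72) / 2.5136 = -2.82 / 2.5136 = -1.122
p-value = 0.2671

Since p-value > α = 0.01, we fail to reject H₀.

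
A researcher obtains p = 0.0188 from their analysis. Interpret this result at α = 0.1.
Since p = 0.0188 < α = 0.1, reject H₀.
There is sufficient evidence to reject the null hypothesis; the result is statistically significant at the 0.1 level.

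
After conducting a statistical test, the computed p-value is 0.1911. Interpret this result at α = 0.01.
Since p = 0.1911 > α = 0.01, fail to reject H₀.
There is insufficient evidence to reject the null hypothesis; the result is not statistically significant at the 0.01 level.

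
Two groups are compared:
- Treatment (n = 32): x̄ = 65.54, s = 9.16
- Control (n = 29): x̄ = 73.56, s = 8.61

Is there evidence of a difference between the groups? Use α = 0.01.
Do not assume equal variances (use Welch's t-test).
Welch's two-sample t-test:
H₀: μ₁ = μ₂
H₁: μ₁ ≠ μ₂
s₁²/n₁ = 9.16²/32 = 2.6221,  s₂²/n₂ = 8.61²/29 = 2.5563
SE = √(s₁²/n₁ + s₂²/n₂) = √(2.6221 + 2.5563) = 2.2756
df (Welch-Satterthwaite) = (s₁²/n₁ + s₂²/n₂)² / [(s₁²/n₁)²/(n₁-1) + (s₂²/n₂)²/(n₂-1)] ≈ 58.91
t = (x̄₁ - x̄₂) / SE = (65.54 - 73.56) / 2.2756 = -8.02 / 2.2756 = -3.524
p-value = 0.0008

Since p-value < α = 0.01, we reject H₀.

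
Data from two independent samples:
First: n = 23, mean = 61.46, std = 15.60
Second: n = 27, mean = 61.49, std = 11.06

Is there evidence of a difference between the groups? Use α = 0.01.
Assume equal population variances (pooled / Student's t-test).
Student's two-sample t-test (equal variances):
H₀: μ₁ = μ₂
H₁: μ₁ ≠ μ₂
df = n₁ + n₂ - 2 = 48
Pooled variance s_p² = [(n₁-1)s₁² + (n₂-1)s₂²] / (n₁ + n₂ - 2) = [(22)(15.60²) + (26)(11.06²)] / 48 = 177.7986
SE = √(s_p²(1/n₁ + 1/n₂)) = √(177.7986 × (1/23 + 1/27)) = 3.7836
t = (x̄₁ - x̄₂) / SE = (61.46 - 61.49) / 3.7836 = -0.03 / 3.7836 = -0.008
p-value = 0.9937

Since p-value > α = 0.01, we fail to reject H₀.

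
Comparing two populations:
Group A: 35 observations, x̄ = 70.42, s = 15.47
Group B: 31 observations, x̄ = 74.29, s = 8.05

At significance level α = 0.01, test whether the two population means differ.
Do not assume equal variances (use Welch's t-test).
Welch's two-sample t-test:
H₀: μ₁ = μ₂
H₁: μ₁ ≠ μ₂
s₁²/n₁ = 15.47²/35 = 6.8377,  s₂²/n₂ = 8.05²/31 = 2.0904
SE = √(s₁²/n₁ + s₂²/n₂) = √(6.8377 + 2.0904) = 2.9880
df (Welch-Satterthwaite) = (s₁²/n₁ + s₂²/n₂)² / [(s₁²/n₁)²/(n₁-1) + (s₂²/n₂)²/(n₂-1)] ≈ 52.41
t = (x̄₁ - x̄₂) / SE = (70.42 - 74.29) / 2.9880 = -3.87 / 2.9880 = -1.295
p-value = 0.2009

Since p-value > α = 0.01, we fail to reject H₀.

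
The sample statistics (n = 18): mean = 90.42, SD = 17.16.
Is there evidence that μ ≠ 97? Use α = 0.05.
One-sample t-test:
H₀: μ = 97
H₁: μ ≠ 97
df = n - 1 = 17
t = (x̄ - μ₀) / (s/√n) = (90.42 - 97) / (17.16/√18) = -1.627
p-value = 0.1222

Since p-value > α = 0.05, we fail to reject H₀.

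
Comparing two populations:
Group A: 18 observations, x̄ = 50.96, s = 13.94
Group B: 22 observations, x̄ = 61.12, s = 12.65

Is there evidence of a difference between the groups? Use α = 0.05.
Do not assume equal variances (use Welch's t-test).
Welch's two-sample t-test:
H₀: μ₁ = μ₂
H₁: μ₁ ≠ μ₂
s₁²/n₁ = 13.94²/18 = 10.7958,  s₂²/n₂ = 12.65²/22 = 7.2738
SE = √(s₁²/n₁ + s₂²/n₂) = √(10.7958 + 7.2738) = 4.2508
df (Welch-Satterthwaite) = (s₁²/n₁ + s₂²/n₂)² / [(s₁²/n₁)²/(n₁-1) + (s₂²/n₂)²/(n₂-1)] ≈ 34.83
t = (x̄₁ - x̄₂) / SE = (50.96 - 61.12) / 4.2508 = -10.16 / 4.2508 = -2.390
p-value = 0.0224

Since p-value < α = 0.05, we reject H₀.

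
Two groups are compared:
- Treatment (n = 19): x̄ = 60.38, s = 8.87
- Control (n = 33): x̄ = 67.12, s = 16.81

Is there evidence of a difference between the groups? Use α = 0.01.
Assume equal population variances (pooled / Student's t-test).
Student's two-sample t-test (equal variances):
H₀: μ₁ = μ₂
H₁: μ₁ ≠ μ₂
df = n₁ + n₂ - 2 = 50
Pooled variance s_p² = [(n₁-1)s₁² + (n₂-1)s₂²] / (n₁ + n₂ - 2) = [(18)(8.87²) + (32)(16.81²)] / 50 = 209.1724
SE = √(s_p²(1/n₁ + 1/n₂)) = √(209.1724 × (1/19 + 1/33)) = 4.1650
t = (x̄₁ - x̄₂) / SE = (60.38 - 67.12) / 4.1650 = -6.74 / 4.1650 = -1.618
p-value = 0.1119

Since p-value > α = 0.01, we fail to reject H₀.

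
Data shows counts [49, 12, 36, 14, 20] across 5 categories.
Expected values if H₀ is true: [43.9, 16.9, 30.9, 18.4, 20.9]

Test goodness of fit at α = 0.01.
Chi-square goodness of fit test:
H₀: observed counts match expected distribution
H₁: observed counts differ from expected distribution
df = k - 1 = 4
χ² = Σ(O - E)²/E
   = (49 - 43.9)²/43.9 + (12 - 16.9)²/16.9 + (36 - 30.9)²/30.9 + (14 - 18.4)²/18.4 + (20 - 20.9)²/20.9
   = 0.592 + 1.421 + 0.842 + 1.052 + 0.039
   = 3.95
p-value = 0.4134

Since p-value > α = 0.01, we fail to reject H₀.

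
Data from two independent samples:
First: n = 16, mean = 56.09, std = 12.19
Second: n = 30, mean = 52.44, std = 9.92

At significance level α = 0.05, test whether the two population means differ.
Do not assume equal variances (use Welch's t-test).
Welch's two-sample t-test:
H₀: μ₁ = μ₂
H₁: μ₁ ≠ μ₂
s₁²/n₁ = 12.19²/16 = 9.2873,  s₂²/n₂ = 9.92²/30 = 3.2802
SE = √(s₁²/n₁ + s₂²/n₂) = √(9.2873 + 3.2802) = 3.5451
df (Welch-Satterthwaite) = (s₁²/n₁ + s₂²/n₂)² / [(s₁²/n₁)²/(n₁-1) + (s₂²/n₂)²/(n₂-1)] ≈ 25.80
t = (x̄₁ - x̄₂) / SE = (56.09 - 52.44) / 3.5451 = 3.65 / 3.5451 = 1.030
p-value = 0.3128

Since p-value > α = 0.05, we fail to reject H₀.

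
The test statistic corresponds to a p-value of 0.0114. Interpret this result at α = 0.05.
Since p = 0.0114 < α = 0.05, reject H₀.
There is sufficient evidence to reject the null hypothesis; the result is statistically significant at the 0.05 level.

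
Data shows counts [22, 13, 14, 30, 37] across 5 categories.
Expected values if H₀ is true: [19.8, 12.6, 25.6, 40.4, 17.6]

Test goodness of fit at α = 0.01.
Chi-square goodness of fit test:
H₀: observed counts match expected distribution
H₁: observed counts differ from expected distribution
df = k - 1 = 4
χ² = Σ(O - E)²/E
   = (22 - 19.8)²/19.8 + (13 - 12.6)²/12.6 + (14 - 25.6)²/25.6 + (30 - 40.4)²/40.4 + (37 - 17.6)²/17.6
   = 0.244 + 0.013 + 5.256 + 2.677 + 21.384
   = 29.57
p-value < 0.0001

Since p-value < α = 0.01, we reject H₀.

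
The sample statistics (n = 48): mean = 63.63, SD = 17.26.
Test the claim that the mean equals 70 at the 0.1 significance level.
One-sample t-test:
H₀: μ = 70
H₁: μ ≠ 70
df = n - 1 = 47
t = (x̄ - μ₀) / (s/√n) = (63.63 - 70) / (17.26/√48) = -2.557
p-value = 0.0138

Since p-value < α = 0.1, we reject H₀.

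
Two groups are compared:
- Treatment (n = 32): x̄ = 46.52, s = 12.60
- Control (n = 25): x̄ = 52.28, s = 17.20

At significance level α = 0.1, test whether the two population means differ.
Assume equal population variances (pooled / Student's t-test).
Student's two-sample t-test (equal variances):
H₀: μ₁ = μ₂
H₁: μ₁ ≠ μ₂
df = n₁ + n₂ - 2 = 55
Pooled variance s_p² = [(n₁-1)s₁² + (n₂-1)s₂²] / (n₁ + n₂ - 2) = [(31)(12.60²) + (24)(17.20²)] / 55 = 218.5767
SE = √(s_p²(1/n₁ + 1/n₂)) = √(218.5767 × (1/32 + 1/25)) = 3.9463
t = (x̄₁ - x̄₂) / SE = (46.52 - 52.28) / 3.9463 = -5.76 / 3.9463 = -1.460
p-value = 0.1501

Since p-value > α = 0.1, we fail to reject H₀.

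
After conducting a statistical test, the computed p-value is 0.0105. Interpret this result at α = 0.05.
Since p = 0.0105 < α = 0.05, reject H₀.
There is sufficient evidence to reject the null hypothesis; the result is statistically significant at the 0.05 level.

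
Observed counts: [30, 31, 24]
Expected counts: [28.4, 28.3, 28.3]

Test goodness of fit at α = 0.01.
Chi-square goodness of fit test:
H₀: observed counts match expected distribution
H₁: observed counts differ from expected distribution
df = k - 1 = 2
χ² = Σ(O - E)²/E
   = (30 - 28.4)²/28.4 + (31 - 28.3)²/28.3 + (24 - 28.3)²/28.3
   = 0.090 + 0.258 + 0.653
   = 1.00
p-value = 0.6062

Since p-value > α = 0.01, we fail to reject H₀.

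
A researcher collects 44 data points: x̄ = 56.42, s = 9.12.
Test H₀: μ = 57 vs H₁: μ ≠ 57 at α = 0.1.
One-sample t-test:
H₀: μ = 57
H₁: μ ≠ 57
df = n - 1 = 43
t = (x̄ - μ₀) / (s/√n) = (56.42 - 57) / (9.12/√44) = -0.422
p-value = 0.6752

Since p-value > α = 0.1, we fail to reject H₀.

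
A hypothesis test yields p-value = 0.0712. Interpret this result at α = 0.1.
Since p = 0.0712 < α = 0.1, reject H₀.
There is sufficient evidence to reject the null hypothesis; the result is statistically significant at the 0.1 level.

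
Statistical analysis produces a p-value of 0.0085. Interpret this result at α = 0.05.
Since p = 0.0085 < α = 0.05, reject H₀.
There is sufficient evidence to reject the null hypothesis; the result is statistically significant at the 0.05 level.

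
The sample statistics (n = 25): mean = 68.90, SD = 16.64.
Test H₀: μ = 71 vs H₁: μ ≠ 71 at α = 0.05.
One-sample t-test:
H₀: μ = 71
H₁: μ ≠ 71
df = n - 1 = 24
t = (x̄ - μ₀) / (s/√n) = (68.90 - 71) / (16.64/√25) = -0.631
p-value = 0.5340

Since p-value > α = 0.05, we fail to reject H₀.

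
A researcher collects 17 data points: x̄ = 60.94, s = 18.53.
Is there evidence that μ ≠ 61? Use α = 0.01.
One-sample t-test:
H₀: μ = 61
H₁: μ ≠ 61
df = n - 1 = 16
t = (x̄ - μ₀) / (s/√n) = (60.94 - 61) / (18.53/√17) = -0.013
p-value = 0.9895

Since p-value > α = 0.01, we fail to reject H₀.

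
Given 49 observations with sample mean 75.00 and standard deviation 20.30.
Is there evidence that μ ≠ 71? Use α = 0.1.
One-sample t-test:
H₀: μ = 71
H₁: μ ≠ 71
df = n - 1 = 48
t = (x̄ - μ₀) / (s/√n) = (75.00 - 71) / (20.30/√49) = 1.379
p-value = 0.1742

Since p-value > α = 0.1, we fail to reject H₀.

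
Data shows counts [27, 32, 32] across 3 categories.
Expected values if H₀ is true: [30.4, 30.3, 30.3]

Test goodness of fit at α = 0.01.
Chi-square goodness of fit test:
H₀: observed counts match expected distribution
H₁: observed counts differ from expected distribution
df = k - 1 = 2
χ² = Σ(O - E)²/E
   = (27 - 30.4)²/30.4 + (32 - 30.3)²/30.3 + (32 - 30.3)²/30.3
   = 0.380 + 0.095 + 0.095
   = 0.57
p-value = 0.7516

Since p-value > α = 0.01, we fail to reject H₀.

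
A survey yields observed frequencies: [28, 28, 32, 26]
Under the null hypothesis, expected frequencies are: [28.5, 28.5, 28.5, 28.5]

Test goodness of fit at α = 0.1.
Chi-square goodness of fit test:
H₀: observed counts match expected distribution
H₁: observed counts differ from expected distribution
df = k - 1 = 3
χ² = Σ(O - E)²/E
   = (28 - 28.5)²/28.5 + (28 - 28.5)²/28.5 + (32 - 28.5)²/28.5 + (26 - 28.5)²/28.5
   = 0.009 + 0.009 + 0.430 + 0.219
   = 0.67
p-value = 0.8810

Since p-value > α = 0.1, we fail to reject H₀.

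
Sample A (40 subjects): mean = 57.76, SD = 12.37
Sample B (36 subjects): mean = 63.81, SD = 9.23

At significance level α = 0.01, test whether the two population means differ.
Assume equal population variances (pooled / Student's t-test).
Student's two-sample t-test (equal variances):
H₀: μ₁ = μ₂
H₁: μ₁ ≠ μ₂
df = n₁ + n₂ - 2 = 74
Pooled variance s_p² = [(n₁-1)s₁² + (n₂-1)s₂²] / (n₁ + n₂ - 2) = [(39)(12.37²) + (35)(9.23²)] / 74 = 120.9380
SE = √(s_p²(1/n₁ + 1/n₂)) = √(120.9380 × (1/40 + 1/36)) = 2.5264
t = (x̄₁ - x̄₂) / SE = (57.76 - 63.81) / 2.5264 = -6.05 / 2.5264 = -2.395
p-value = 0.0192

Since p-value > α = 0.01, we fail to reject H₀.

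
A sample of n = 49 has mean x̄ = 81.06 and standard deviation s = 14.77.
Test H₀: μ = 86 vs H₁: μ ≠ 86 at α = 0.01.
One-sample t-test:
H₀: μ = 86
H₁: μ ≠ 86
df = n - 1 = 48
t = (x̄ - μ₀) / (s/√n) = (81.06 - 86) / (14.77/√49) = -2.341
p-value = 0.0234

Since p-value > α = 0.01, we fail to reject H₀.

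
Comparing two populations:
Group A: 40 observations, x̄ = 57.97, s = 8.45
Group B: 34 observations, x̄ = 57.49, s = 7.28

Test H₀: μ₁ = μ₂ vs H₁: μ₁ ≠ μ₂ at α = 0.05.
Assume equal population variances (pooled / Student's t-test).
Student's two-sample t-test (equal variances):
H₀: μ₁ = μ₂
H₁: μ₁ ≠ μ₂
df = n₁ + n₂ - 2 = 72
Pooled variance s_p² = [(n₁-1)s₁² + (n₂-1)s₂²] / (n₁ + n₂ - 2) = [(39)(8.45²) + (33)(7.28²)] / 72 = 62.9673
SE = √(s_p²(1/n₁ + 1/n₂)) = √(62.9673 × (1/40 + 1/34)) = 1.8510
t = (x̄₁ - x̄₂) / SE = (57.97 - 57.49) / 1.8510 = 0.48 / 1.8510 = 0.259
p-value = 0.7961

Since p-value > α = 0.05, we fail to reject H₀.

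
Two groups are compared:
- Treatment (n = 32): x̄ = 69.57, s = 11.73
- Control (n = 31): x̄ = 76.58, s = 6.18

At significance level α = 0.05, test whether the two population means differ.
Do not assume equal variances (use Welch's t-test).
Welch's two-sample t-test:
H₀: μ₁ = μ₂
H₁: μ₁ ≠ μ₂
s₁²/n₁ = 11.73²/32 = 4.2998,  s₂²/n₂ = 6.18²/31 = 1.2320
SE = √(s₁²/n₁ + s₂²/n₂) = √(4.2998 + 1.2320) = 2.3520
df (Welch-Satterthwaite) = (s₁²/n₁ + s₂²/n₂)² / [(s₁²/n₁)²/(n₁-1) + (s₂²/n₂)²/(n₂-1)] ≈ 47.30
t = (x̄₁ - x̄₂) / SE = (69.57 - 76.58) / 2.3520 = -7.01 / 2.3520 = -2.980
p-value = 0.0045

Since p-value < α = 0.05, we reject H₀.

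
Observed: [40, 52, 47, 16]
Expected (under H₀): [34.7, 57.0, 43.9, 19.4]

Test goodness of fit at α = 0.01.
Chi-square goodness of fit test:
H₀: observed counts match expected distribution
H₁: observed counts differ from expected distribution
df = k - 1 = 3
χ² = Σ(O - E)²/E
   = (40 - 34.7)²/34.7 + (52 - 57.0)²/57.0 + (47 - 43.9)²/43.9 + (16 - 19.4)²/19.4
   = 0.810 + 0.439 + 0.219 + 0.596
   = 2.06
p-value = 0.5595

Since p-value > α = 0.01, we fail to reject H₀.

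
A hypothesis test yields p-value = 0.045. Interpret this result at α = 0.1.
Since p = 0.045 < α = 0.1, reject H₀.
There is sufficient evidence to reject the null hypothesis; the result is statistically significant at the 0.1 level.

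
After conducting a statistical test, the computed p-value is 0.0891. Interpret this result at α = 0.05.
Since p = 0.0891 > α = 0.05, fail to reject H₀.
There is insufficient evidence to reject the null hypothesis; the result is not statistically significant at the 0.05 level.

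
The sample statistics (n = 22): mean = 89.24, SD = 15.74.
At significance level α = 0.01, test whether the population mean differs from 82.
One-sample t-test:
H₀: μ = 82
H₁: μ ≠ 82
df = n - 1 = 21
t = (x̄ - μ₀) / (s/√n) = (89.24 - 82) / (15.74/√22) = 2.157
p-value = 0.0427

Since p-value > α = 0.01, we fail to reject H₀.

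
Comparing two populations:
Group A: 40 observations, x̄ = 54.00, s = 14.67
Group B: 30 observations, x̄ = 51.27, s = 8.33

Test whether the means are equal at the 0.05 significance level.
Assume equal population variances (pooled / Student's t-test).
Student's two-sample t-test (equal variances):
H₀: μ₁ = μ₂
H₁: μ₁ ≠ μ₂
df = n₁ + n₂ - 2 = 68
Pooled variance s_p² = [(n₁-1)s₁² + (n₂-1)s₂²] / (n₁ + n₂ - 2) = [(39)(14.67²) + (29)(8.33²)] / 68 = 153.0210
SE = √(s_p²(1/n₁ + 1/n₂)) = √(153.0210 × (1/40 + 1/30)) = 2.9877
t = (x̄₁ - x̄₂) / SE = (54.00 - 51.27) / 2.9877 = 2.73 / 2.9877 = 0.914
p-value = 0.3641

Since p-value > α = 0.05, we fail to reject H₀.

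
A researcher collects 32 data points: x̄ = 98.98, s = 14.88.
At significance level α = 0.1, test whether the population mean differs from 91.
One-sample t-test:
H₀: μ = 91
H₁: μ ≠ 91
df = n - 1 = 31
t = (x̄ - μ₀) / (s/√n) = (98.98 - 91) / (14.88/√32) = 3.034
p-value = 0.0049

Since p-value < α = 0.1, we reject H₀.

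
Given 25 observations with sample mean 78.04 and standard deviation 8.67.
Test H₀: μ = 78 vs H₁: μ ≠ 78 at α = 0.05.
One-sample t-test:
H₀: μ = 78
H₁: μ ≠ 78
df = n - 1 = 24
t = (x̄ - μ₀) / (s/√n) = (78.04 - 78) / (8.67/√25) = 0.023
p-value = 0.9818

Since p-value > α = 0.05, we fail to reject H₀.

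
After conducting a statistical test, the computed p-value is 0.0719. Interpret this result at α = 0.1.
Since p = 0.0719 < α = 0.1, reject H₀.
There is sufficient evidence to reject the null hypothesis; the result is statistically significant at the 0.1 level.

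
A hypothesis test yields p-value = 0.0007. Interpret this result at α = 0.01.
Since p = 0.0007 < α = 0.01, reject H₀.
There is sufficient evidence to reject the null hypothesis; the result is statistically significant at the 0.01 level.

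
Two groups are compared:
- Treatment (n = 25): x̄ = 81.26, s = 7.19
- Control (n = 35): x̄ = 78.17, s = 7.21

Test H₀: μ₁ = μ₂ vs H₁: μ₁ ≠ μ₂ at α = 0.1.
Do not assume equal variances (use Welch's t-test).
Welch's two-sample t-test:
H₀: μ₁ = μ₂
H₁: μ₁ ≠ μ₂
s₁²/n₁ = 7.19²/25 = 2.0678,  s₂²/n₂ = 7.21²/35 = 1.4853
SE = √(s₁²/n₁ + s₂²/n₂) = √(2.0678 + 1.4853) = 1.8850
df (Welch-Satterthwaite) = (s₁²/n₁ + s₂²/n₂)² / [(s₁²/n₁)²/(n₁-1) + (s₂²/n₂)²/(n₂-1)] ≈ 51.94
t = (x̄₁ - x̄₂) / SE = (81.26 - 78.17) / 1.8850 = 3.09 / 1.8850 = 1.639
p-value = 0.1072

Since p-value > α = 0.1, we fail to reject H₀.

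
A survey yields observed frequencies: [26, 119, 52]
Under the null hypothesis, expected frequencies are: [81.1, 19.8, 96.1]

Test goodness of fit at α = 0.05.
Chi-square goodness of fit test:
H₀: observed counts match expected distribution
H₁: observed counts differ from expected distribution
df = k - 1 = 2
χ² = Σ(O - E)²/E
   = (26 - 81.1)²/81.1 + (119 - 19.8)²/19.8 + (52 - 96.1)²/96.1
   = 37.435 + 497.002 + 20.237
   = 554.67
p-value < 0.0001

Since p-value < α = 0.05, we reject H₀.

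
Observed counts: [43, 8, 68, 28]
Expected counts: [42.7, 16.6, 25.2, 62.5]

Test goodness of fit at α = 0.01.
Chi-square goodness of fit test:
H₀: observed counts match expected distribution
H₁: observed counts differ from expected distribution
df = k - 1 = 3
χ² = Σ(O - E)²/E
   = (43 - 42.7)²/42.7 + (8 - 16.6)²/16.6 + (68 - 25.2)²/25.2 + (28 - 62.5)²/62.5
   = 0.002 + 4.455 + 72.692 + 19.044
   = 96.19
p-value < 0.0001

Since p-value < α = 0.01, we reject H₀.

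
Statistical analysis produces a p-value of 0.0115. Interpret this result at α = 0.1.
Since p = 0.0115 < α = 0.1, reject H₀.
There is sufficient evidence to reject the null hypothesis; the result is statistically significant at the 0.1 level.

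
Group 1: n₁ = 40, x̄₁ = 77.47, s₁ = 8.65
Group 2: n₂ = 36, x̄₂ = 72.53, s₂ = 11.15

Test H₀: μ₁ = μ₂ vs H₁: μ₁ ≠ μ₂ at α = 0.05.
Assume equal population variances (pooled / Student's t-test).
Student's two-sample t-test (equal variances):
H₀: μ₁ = μ₂
H₁: μ₁ ≠ μ₂
df = n₁ + n₂ - 2 = 74
Pooled variance s_p² = [(n₁-1)s₁² + (n₂-1)s₂²] / (n₁ + n₂ - 2) = [(39)(8.65²) + (35)(11.15²)] / 74 = 98.2347
SE = √(s_p²(1/n₁ + 1/n₂)) = √(98.2347 × (1/40 + 1/36)) = 2.2770
t = (x̄₁ - x̄₂) / SE = (77.47 - 72.53) / 2.2770 = 4.94 / 2.2770 = 2.170
p-value = 0.0333

Since p-value < α = 0.05, we reject H₀.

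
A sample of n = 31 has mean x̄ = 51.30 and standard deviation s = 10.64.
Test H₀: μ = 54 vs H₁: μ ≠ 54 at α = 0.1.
One-sample t-test:
H₀: μ = 54
H₁: μ ≠ 54
df = n - 1 = 30
t = (x̄ - μ₀) / (s/√n) = (51.30 - 54) / (10.64/√31) = -1.413
p-value = 0.1680

Since p-value > α = 0.1, we fail to reject H₀.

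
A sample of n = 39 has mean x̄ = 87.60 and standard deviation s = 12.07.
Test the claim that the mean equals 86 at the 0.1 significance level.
One-sample t-test:
H₀: μ = 86
H₁: μ ≠ 86
df = n - 1 = 38
t = (x̄ - μ₀) / (s/√n) = (87.60 - 86) / (12.07/√39) = 0.828
p-value = 0.4129

Since p-value > α = 0.1, we fail to reject H₀.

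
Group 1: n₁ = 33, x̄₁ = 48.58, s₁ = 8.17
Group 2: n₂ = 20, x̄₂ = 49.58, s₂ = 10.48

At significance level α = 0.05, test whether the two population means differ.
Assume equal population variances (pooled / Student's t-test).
Student's two-sample t-test (equal variances):
H₀: μ₁ = μ₂
H₁: μ₁ ≠ μ₂
df = n₁ + n₂ - 2 = 51
Pooled variance s_p² = [(n₁-1)s₁² + (n₂-1)s₂²] / (n₁ + n₂ - 2) = [(32)(8.17²) + (19)(10.48²)] / 51 = 82.7989
SE = √(s_p²(1/n₁ + 1/n₂)) = √(82.7989 × (1/33 + 1/20)) = 2.5786
t = (x̄₁ - x̄₂) / SE = (48.58 - 49.58) / 2.5786 = -1.00 / 2.5786 = -0.388
p-value = 0.6998

Since p-value > α = 0.05, we fail to reject H₀.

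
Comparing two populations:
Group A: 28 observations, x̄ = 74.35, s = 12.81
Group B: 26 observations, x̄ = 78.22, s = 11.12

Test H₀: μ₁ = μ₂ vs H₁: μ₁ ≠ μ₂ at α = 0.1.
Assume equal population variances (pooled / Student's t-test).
Student's two-sample t-test (equal variances):
H₀: μ₁ = μ₂
H₁: μ₁ ≠ μ₂
df = n₁ + n₂ - 2 = 52
Pooled variance s_p² = [(n₁-1)s₁² + (n₂-1)s₂²] / (n₁ + n₂ - 2) = [(27)(12.81²) + (25)(11.12²)] / 52 = 144.6530
SE = √(s_p²(1/n₁ + 1/n₂)) = √(144.6530 × (1/28 + 1/26)) = 3.2756
t = (x̄₁ - x̄₂) / SE = (74.35 - 78.22) / 3.2756 = -3.87 / 3.2756 = -1.181
p-value = 0.2428

Since p-value > α = 0.1, we fail to reject H₀.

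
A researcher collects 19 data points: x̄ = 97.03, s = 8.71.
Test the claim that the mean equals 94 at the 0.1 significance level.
One-sample t-test:
H₀: μ = 94
H₁: μ ≠ 94
df = n - 1 = 18
t = (x̄ - μ₀) / (s/√n) = (97.03 - 94) / (8.71/√19) = 1.516
p-value = 0.1468

Since p-value > α = 0.1, we fail to reject H₀.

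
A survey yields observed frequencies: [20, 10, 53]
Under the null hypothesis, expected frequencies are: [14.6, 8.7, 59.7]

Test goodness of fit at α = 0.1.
Chi-square goodness of fit test:
H₀: observed counts match expected distribution
H₁: observed counts differ from expected distribution
df = k - 1 = 2
χ² = Σ(O - E)²/E
   = (20 - 14.6)²/14.6 + (10 - 8.7)²/8.7 + (53 - 59.7)²/59.7
   = 1.997 + 0.194 + 0.752
   = 2.94
p-value = 0.2295

Since p-value > α = 0.1, we fail to reject H₀.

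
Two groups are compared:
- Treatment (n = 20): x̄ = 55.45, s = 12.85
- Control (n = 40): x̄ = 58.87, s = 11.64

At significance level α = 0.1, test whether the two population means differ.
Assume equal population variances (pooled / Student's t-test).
Student's two-sample t-test (equal variances):
H₀: μ₁ = μ₂
H₁: μ₁ ≠ μ₂
df = n₁ + n₂ - 2 = 58
Pooled variance s_p² = [(n₁-1)s₁² + (n₂-1)s₂²] / (n₁ + n₂ - 2) = [(19)(12.85²) + (39)(11.64²)] / 58 = 145.1969
SE = √(s_p²(1/n₁ + 1/n₂)) = √(145.1969 × (1/20 + 1/40)) = 3.3000
t = (x̄₁ - x̄₂) / SE = (55.45 - 58.87) / 3.3000 = -3.42 / 3.3000 = -1.036
p-value = 0.3043

Since p-value > α = 0.1, we fail to reject H₀.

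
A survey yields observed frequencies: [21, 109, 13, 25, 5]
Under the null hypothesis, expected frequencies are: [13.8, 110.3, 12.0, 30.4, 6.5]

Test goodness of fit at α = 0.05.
Chi-square goodness of fit test:
H₀: observed counts match expected distribution
H₁: observed counts differ from expected distribution
df = k - 1 = 4
χ² = Σ(O - E)²/E
   = (21 - 13.8)²/13.8 + (109 - 110.3)²/110.3 + (13 - 12.0)²/12.0 + (25 - 30.4)²/30.4 + (5 - 6.5)²/6.5
   = 3.757 + 0.015 + 0.083 + 0.959 + 0.346
   = 5.16
p-value = 0.2712

Since p-value > α = 0.05, we fail to reject H₀.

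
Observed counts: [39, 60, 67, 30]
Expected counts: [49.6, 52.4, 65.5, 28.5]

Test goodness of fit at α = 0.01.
Chi-square goodness of fit test:
H₀: observed counts match expected distribution
H₁: observed counts differ from expected distribution
df = k - 1 = 3
χ² = Σ(O - E)²/E
   = (39 - 49.6)²/49.6 + (60 - 52.4)²/52.4 + (67 - 65.5)²/65.5 + (30 - 28.5)²/28.5
   = 2.265 + 1.102 + 0.034 + 0.079
   = 3.48
p-value = 0.3232

Since p-value > α = 0.01, we fail to reject H₀.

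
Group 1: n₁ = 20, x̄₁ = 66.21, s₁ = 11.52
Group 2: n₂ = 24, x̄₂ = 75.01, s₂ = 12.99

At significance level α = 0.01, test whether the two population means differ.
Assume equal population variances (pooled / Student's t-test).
Student's two-sample t-test (equal variances):
H₀: μ₁ = μ₂
H₁: μ₁ ≠ μ₂
df = n₁ + n₂ - 2 = 42
Pooled variance s_p² = [(n₁-1)s₁² + (n₂-1)s₂²] / (n₁ + n₂ - 2) = [(19)(11.52²) + (23)(12.99²)] / 42 = 152.4409
SE = √(s_p²(1/n₁ + 1/n₂)) = √(152.4409 × (1/20 + 1/24)) = 3.7381
t = (x̄₁ - x̄₂) / SE = (66.21 - 75.01) / 3.7381 = -8.80 / 3.7381 = -2.354
p-value = 0.0233

Since p-value > α = 0.01, we fail to reject H₀.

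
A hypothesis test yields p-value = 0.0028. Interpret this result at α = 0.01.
Since p = 0.0028 < α = 0.01, reject H₀.
There is sufficient evidence to reject the null hypothesis; the result is statistically significant at the 0.01 level.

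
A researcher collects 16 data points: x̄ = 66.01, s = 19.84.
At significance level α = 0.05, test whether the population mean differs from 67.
One-sample t-test:
H₀: μ = 67
H₁: μ ≠ 67
df = n - 1 = 15
t = (x̄ - μ₀) / (s/√n) = (66.01 - 67) / (19.84/√16) = -0.200
p-value = 0.8445

Since p-value > α = 0.05, we fail to reject H₀.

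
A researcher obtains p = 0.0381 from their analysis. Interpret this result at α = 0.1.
Since p = 0.0381 < α = 0.1, reject H₀.
There is sufficient evidence to reject the null hypothesis; the result is statistically significant at the 0.1 level.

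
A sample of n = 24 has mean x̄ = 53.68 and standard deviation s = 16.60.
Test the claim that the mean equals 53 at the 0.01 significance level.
One-sample t-test:
H₀: μ = 53
H₁: μ ≠ 53
df = n - 1 = 23
t = (x̄ - μ₀) / (s/√n) = (53.68 - 53) / (16.60/√24) = 0.201
p-value = 0.8427

Since p-value > α = 0.01, we fail to reject H₀.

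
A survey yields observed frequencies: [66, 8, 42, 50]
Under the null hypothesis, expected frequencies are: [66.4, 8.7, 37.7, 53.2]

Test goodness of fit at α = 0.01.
Chi-square goodness of fit test:
H₀: observed counts match expected distribution
H₁: observed counts differ from expected distribution
df = k - 1 = 3
χ² = Σ(O - E)²/E
   = (66 - 66.4)²/66.4 + (8 - 8.7)²/8.7 + (42 - 37.7)²/37.7 + (50 - 53.2)²/53.2
   = 0.002 + 0.056 + 0.490 + 0.192
   = 0.74
p-value = 0.8634

Since p-value > α = 0.01, we fail to reject H₀.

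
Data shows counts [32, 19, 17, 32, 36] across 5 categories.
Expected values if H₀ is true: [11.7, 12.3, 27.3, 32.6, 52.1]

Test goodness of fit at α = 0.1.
Chi-square goodness of fit test:
H₀: observed counts match expected distribution
H₁: observed counts differ from expected distribution
df = k - 1 = 4
χ² = Σ(O - E)²/E
   = (32 - 11.7)²/11.7 + (19 - 12.3)²/12.3 + (17 - 27.3)²/27.3 + (32 - 32.6)²/32.6 + (36 - 52.1)²/52.1
   = 35.221 + 3.650 + 3.886 + 0.011 + 4.975
   = 47.74
p-value < 0.0001

Since p-value < α = 0.1, we reject H₀.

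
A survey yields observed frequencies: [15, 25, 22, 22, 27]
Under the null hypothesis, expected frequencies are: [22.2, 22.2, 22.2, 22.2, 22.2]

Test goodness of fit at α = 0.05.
Chi-square goodness of fit test:
H₀: observed counts match expected distribution
H₁: observed counts differ from expected distribution
df = k - 1 = 4
χ² = Σ(O - E)²/E
   = (15 - 22.2)²/22.2 + (25 - 22.2)²/22.2 + (22 - 22.2)²/22.2 + (22 - 22.2)²/22.2 + (27 - 22.2)²/22.2
   = 2.335 + 0.353 + 0.002 + 0.002 + 1.038
   = 3.73
p-value = 0.4438

Since p-value > α = 0.05, we fail to reject H₀.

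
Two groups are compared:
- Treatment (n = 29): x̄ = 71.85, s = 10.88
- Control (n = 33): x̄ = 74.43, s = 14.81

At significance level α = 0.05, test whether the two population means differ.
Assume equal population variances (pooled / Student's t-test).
Student's two-sample t-test (equal variances):
H₀: μ₁ = μ₂
H₁: μ₁ ≠ μ₂
df = n₁ + n₂ - 2 = 60
Pooled variance s_p² = [(n₁-1)s₁² + (n₂-1)s₂²] / (n₁ + n₂ - 2) = [(28)(10.88²) + (32)(14.81²)] / 60 = 172.2206
SE = √(s_p²(1/n₁ + 1/n₂)) = √(172.2206 × (1/29 + 1/33)) = 3.3403
t = (x̄₁ - x̄₂) / SE = (71.85 - 74.43) / 3.3403 = -2.58 / 3.3403 = -0.772
p-value = 0.4429

Since p-value > α = 0.05, we fail to reject H₀.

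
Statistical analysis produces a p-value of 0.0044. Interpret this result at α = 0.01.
Since p = 0.0044 < α = 0.01, reject H₀.
There is sufficient evidence to reject the null hypothesis; the result is statistically significant at the 0.01 level.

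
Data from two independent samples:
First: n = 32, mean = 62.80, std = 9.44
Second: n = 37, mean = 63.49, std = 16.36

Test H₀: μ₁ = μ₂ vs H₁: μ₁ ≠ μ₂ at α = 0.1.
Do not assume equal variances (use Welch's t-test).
Welch's two-sample t-test:
H₀: μ₁ = μ₂
H₁: μ₁ ≠ μ₂
s₁²/n₁ = 9.44²/32 = 2.7848,  s₂²/n₂ = 16.36²/37 = 7.2338
SE = √(s₁²/n₁ + s₂²/n₂) = √(2.7848 + 7.2338) = 3.1652
df (Welch-Satterthwaite) = (s₁²/n₁ + s₂²/n₂)² / [(s₁²/n₁)²/(n₁-1) + (s₂²/n₂)²/(n₂-1)] ≈ 58.91
t = (x̄₁ - x̄₂) / SE = (62.80 - 63.49) / 3.1652 = -0.69 / 3.1652 = -0.218
p-value = 0.8282

Since p-value > α = 0.1, we fail to reject H₀.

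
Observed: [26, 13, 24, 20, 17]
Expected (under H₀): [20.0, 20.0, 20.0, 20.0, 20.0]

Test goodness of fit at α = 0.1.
Chi-square goodness of fit test:
H₀: observed counts match expected distribution
H₁: observed counts differ from expected distribution
df = k - 1 = 4
χ² = Σ(O - E)²/E
   = (26 - 20.0)²/20.0 + (13 - 20.0)²/20.0 + (24 - 20.0)²/20.0 + (20 - 20.0)²/20.0 + (17 - 20.0)²/20.0
   = 1.800 + 2.450 + 0.800 + 0.000 + 0.450
   = 5.50
p-value = 0.2397

Since p-value > α = 0.1, we fail to reject H₀.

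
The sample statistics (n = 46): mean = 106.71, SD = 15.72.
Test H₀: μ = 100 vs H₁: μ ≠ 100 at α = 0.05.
One-sample t-test:
H₀: μ = 100
H₁: μ ≠ 100
df = n - 1 = 45
t = (x̄ - μ₀) / (s/√n) = (106.71 - 100) / (15.72/√46) = 2.895
p-value = 0.0058

Since p-value < α = 0.05, we reject H₀.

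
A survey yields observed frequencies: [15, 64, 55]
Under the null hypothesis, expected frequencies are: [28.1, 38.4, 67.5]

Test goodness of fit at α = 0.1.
Chi-square goodness of fit test:
H₀: observed counts match expected distribution
H₁: observed counts differ from expected distribution
df = k - 1 = 2
χ² = Σ(O - E)²/E
   = (15 - 28.1)²/28.1 + (64 - 38.4)²/38.4 + (55 - 67.5)²/67.5
   = 6.107 + 17.067 + 2.315
   = 25.49
p-value < 0.0001

Since p-value < α = 0.1, we reject H₀.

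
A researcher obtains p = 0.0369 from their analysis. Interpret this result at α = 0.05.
Since p = 0.0369 < α = 0.05, reject H₀.
There is sufficient evidence to reject the null hypothesis; the result is statistically significant at the 0.05 level.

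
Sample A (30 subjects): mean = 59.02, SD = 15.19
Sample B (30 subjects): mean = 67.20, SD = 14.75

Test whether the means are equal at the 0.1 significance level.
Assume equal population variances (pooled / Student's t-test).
Student's two-sample t-test (equal variances):
H₀: μ₁ = μ₂
H₁: μ₁ ≠ μ₂
df = n₁ + n₂ - 2 = 58
Pooled variance s_p² = [(n₁-1)s₁² + (n₂-1)s₂²] / (n₁ + n₂ - 2) = [(29)(15.19²) + (29)(14.75²)] / 58 = 224.1493
SE = √(s_p²(1/n₁ + 1/n₂)) = √(224.1493 × (1/30 + 1/30)) = 3.8657
t = (x̄₁ - x̄₂) / SE = (59.02 - 67.20) / 3.8657 = -8.18 / 3.8657 = -2.116
p-value = 0.0386

Since p-value < α = 0.1, we reject H₀.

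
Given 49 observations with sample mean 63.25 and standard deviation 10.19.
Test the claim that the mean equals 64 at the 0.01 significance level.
One-sample t-test:
H₀: μ = 64
H₁: μ ≠ 64
df = n - 1 = 48
t = (x̄ - μ₀) / (s/√n) = (63.25 - 64) / (10.19/√49) = -0.515
p-value = 0.6088

Since p-value > α = 0.01, we fail to reject H₀.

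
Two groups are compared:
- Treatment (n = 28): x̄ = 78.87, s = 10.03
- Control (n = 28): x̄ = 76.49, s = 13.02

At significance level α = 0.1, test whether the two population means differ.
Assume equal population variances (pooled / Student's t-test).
Student's two-sample t-test (equal variances):
H₀: μ₁ = μ₂
H₁: μ₁ ≠ μ₂
df = n₁ + n₂ - 2 = 54
Pooled variance s_p² = [(n₁-1)s₁² + (n₂-1)s₂²] / (n₁ + n₂ - 2) = [(27)(10.03²) + (27)(13.02²)] / 54 = 135.0606
SE = √(s_p²(1/n₁ + 1/n₂)) = √(135.0606 × (1/28 + 1/28)) = 3.1060
t = (x̄₁ - x̄₂) / SE = (78.87 - 76.49) / 3.1060 = 2.38 / 3.1060 = 0.766
p-value = 0.4469

Since p-value > α = 0.1, we fail to reject H₀.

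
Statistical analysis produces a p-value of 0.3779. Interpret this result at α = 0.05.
Since p = 0.3779 > α = 0.05, fail to reject H₀.
There is insufficient evidence to reject the null hypothesis; the result is not statistically significant at the 0.05 level.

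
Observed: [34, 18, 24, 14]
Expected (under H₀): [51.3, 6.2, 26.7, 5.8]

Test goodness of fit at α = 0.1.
Chi-square goodness of fit test:
H₀: observed counts match expected distribution
H₁: observed counts differ from expected distribution
df = k - 1 = 3
χ² = Σ(O - E)²/E
   = (34 - 51.3)²/51.3 + (18 - 6.2)²/6.2 + (24 - 26.7)²/26.7 + (14 - 5.8)²/5.8
   = 5.834 + 22.458 + 0.273 + 11.593
   = 40.16
p-value < 0.0001

Since p-value < α = 0.1, we reject H₀.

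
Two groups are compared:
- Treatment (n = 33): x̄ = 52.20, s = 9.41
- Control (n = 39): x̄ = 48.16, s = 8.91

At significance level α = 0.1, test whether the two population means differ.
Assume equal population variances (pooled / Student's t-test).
Student's two-sample t-test (equal variances):
H₀: μ₁ = μ₂
H₁: μ₁ ≠ μ₂
df = n₁ + n₂ - 2 = 70
Pooled variance s_p² = [(n₁-1)s₁² + (n₂-1)s₂²] / (n₁ + n₂ - 2) = [(32)(9.41²) + (38)(8.91²)] / 70 = 83.5755
SE = √(s_p²(1/n₁ + 1/n₂)) = √(83.5755 × (1/33 + 1/39)) = 2.1623
t = (x̄₁ - x̄₂) / SE = (52.20 - 48.16) / 2.1623 = 4.04 / 2.1623 = 1.868
p-value = 0.0659

Since p-value < α = 0.1, we reject H₀.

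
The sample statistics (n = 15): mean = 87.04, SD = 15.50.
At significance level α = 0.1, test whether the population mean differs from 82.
One-sample t-test:
H₀: μ = 82
H₁: μ ≠ 82
df = n - 1 = 14
t = (x̄ - μ₀) / (s/√n) = (87.04 - 82) / (15.50/√15) = 1.259
p-value = 0.2285

Since p-value > α = 0.1, we fail to reject H₀.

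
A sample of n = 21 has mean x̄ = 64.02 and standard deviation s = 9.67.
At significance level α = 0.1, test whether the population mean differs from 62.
One-sample t-test:
H₀: μ = 62
H₁: μ ≠ 62
df = n - 1 = 20
t = (x̄ - μ₀) / (s/√n) = (64.02 - 62) / (9.67/√21) = 0.957
p-value = 0.3499

Since p-value > α = 0.1, we fail to reject H₀.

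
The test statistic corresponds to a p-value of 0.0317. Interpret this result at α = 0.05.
Since p = 0.0317 < α = 0.05, reject H₀.
There is sufficient evidence to reject the null hypothesis; the result is statistically significant at the 0.05 level.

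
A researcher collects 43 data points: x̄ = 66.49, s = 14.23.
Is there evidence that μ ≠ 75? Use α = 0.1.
One-sample t-test:
H₀: μ = 75
H₁: μ ≠ 75
df = n - 1 = 42
t = (x̄ - μ₀) / (s/√n) = (66.49 - 75) / (14.23/√43) = -3.922
p-value = 0.0003

Since p-value < α = 0.1, we reject H₀.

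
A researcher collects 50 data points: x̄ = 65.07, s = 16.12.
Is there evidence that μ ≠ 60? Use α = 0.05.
One-sample t-test:
H₀: μ = 60
H₁: μ ≠ 60
df = n - 1 = 49
t = (x̄ - μ₀) / (s/√n) = (65.07 - 60) / (16.12/√50) = 2.224
p-value = 0.0308

Since p-value < α = 0.05, we reject H₀.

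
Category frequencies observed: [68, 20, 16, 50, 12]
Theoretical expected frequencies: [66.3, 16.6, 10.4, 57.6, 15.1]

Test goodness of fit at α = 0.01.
Chi-square goodness of fit test:
H₀: observed counts match expected distribution
H₁: observed counts differ from expected distribution
df = k - 1 = 4
χ² = Σ(O - E)²/E
   = (68 - 66.3)²/66.3 + (20 - 16.6)²/16.6 + (16 - 10.4)²/10.4 + (50 - 57.6)²/57.6 + (12 - 15.1)²/15.1
   = 0.044 + 0.696 + 3.015 + 1.003 + 0.636
   = 5.39
p-value = 0.2492

Since p-value > α = 0.01, we fail to reject H₀.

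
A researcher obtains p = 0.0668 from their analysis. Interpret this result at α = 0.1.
Since p = 0.0668 < α = 0.1, reject H₀.
There is sufficient evidence to reject the null hypothesis; the result is statistically significant at the 0.1 level.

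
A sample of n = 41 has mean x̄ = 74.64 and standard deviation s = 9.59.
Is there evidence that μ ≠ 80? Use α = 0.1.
One-sample t-test:
H₀: μ = 80
H₁: μ ≠ 80
df = n - 1 = 40
t = (x̄ - μ₀) / (s/√n) = (74.64 - 80) / (9.59/√41) = -3.579
p-value = 0.0009

Since p-value < α = 0.1, we reject H₀.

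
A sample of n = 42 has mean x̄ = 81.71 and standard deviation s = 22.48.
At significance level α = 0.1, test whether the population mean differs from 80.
One-sample t-test:
H₀: μ = 80
H₁: μ ≠ 80
df = n - 1 = 41
t = (x̄ - μ₀) / (s/√n) = (81.71 - 80) / (22.48/√42) = 0.493
p-value = 0.6247

Since p-value > α = 0.1, we fail to reject H₀.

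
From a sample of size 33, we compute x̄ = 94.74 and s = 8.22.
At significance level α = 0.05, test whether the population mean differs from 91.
One-sample t-test:
H₀: μ = 91
H₁: μ ≠ 91
df = n - 1 = 32
t = (x̄ - μ₀) / (s/√n) = (94.74 - 91) / (8.22/√33) = 2.614
p-value = 0.0135

Since p-value < α = 0.05, we reject H₀.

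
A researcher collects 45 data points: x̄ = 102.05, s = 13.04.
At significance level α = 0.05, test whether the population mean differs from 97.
One-sample t-test:
H₀: μ = 97
H₁: μ ≠ 97
df = n - 1 = 44
t = (x̄ - μ₀) / (s/√n) = (102.05 - 97) / (13.04/√45) = 2.598
p-value = 0.0127

Since p-value < α = 0.05, we reject H₀.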